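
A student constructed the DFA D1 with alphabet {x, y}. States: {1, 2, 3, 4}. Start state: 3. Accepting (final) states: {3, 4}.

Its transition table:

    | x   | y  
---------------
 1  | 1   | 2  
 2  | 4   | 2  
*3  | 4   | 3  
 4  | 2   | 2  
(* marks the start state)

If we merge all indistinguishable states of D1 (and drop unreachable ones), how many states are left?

States {1} cannot be reached from the start state, so discard them.
P0 = {3,4} | {2}.
Refine {3,4} on symbol x: members go to different blocks, giving {3} and {4}.
The partition is now stable with 3 blocks: {3} | {2} | {4}.

3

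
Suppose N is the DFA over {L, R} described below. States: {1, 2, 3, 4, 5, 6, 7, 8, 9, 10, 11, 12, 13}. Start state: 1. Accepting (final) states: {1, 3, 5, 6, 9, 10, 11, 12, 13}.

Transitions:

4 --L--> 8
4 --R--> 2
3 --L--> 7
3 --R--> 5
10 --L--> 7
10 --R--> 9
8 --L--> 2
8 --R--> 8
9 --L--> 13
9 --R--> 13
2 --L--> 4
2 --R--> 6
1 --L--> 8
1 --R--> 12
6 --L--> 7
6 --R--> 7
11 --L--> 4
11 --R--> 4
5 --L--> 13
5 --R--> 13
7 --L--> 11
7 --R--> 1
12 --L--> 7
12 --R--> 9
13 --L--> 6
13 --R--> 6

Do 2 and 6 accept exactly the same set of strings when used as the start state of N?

States {3,5,10} cannot be reached from the start state, so discard them.
Initial partition by acceptance: {1,6,9,11,12,13} | {2,4,7,8}.
Refine {1,6,9,11,12,13} on symbol L: members go to different blocks, giving {1,6,11,12} and {9,13}.
Split {1,6,11,12} by δ(·,R) → {6,11} and {1} and {12}.
Split {2,4,7,8} by δ(·,L) → {2,4,8} and {7}.
Split {6,11} by δ(·,L) → {6} and {11}.
On input R, block {2,4,8} splits into {4,8} and {2}.
Split {4,8} by δ(·,L) → {4} and {8}.
Split {9,13} by δ(·,L) → {9} and {13}.
No further refinement is possible. Final partition (10 blocks): {6} | {4} | {9} | {1} | {12} | {7} | {11} | {2} | {8} | {13}.
2 and 6 end up in different blocks, so they are distinguishable. For instance, the string 'ε' is accepted from only 6.

No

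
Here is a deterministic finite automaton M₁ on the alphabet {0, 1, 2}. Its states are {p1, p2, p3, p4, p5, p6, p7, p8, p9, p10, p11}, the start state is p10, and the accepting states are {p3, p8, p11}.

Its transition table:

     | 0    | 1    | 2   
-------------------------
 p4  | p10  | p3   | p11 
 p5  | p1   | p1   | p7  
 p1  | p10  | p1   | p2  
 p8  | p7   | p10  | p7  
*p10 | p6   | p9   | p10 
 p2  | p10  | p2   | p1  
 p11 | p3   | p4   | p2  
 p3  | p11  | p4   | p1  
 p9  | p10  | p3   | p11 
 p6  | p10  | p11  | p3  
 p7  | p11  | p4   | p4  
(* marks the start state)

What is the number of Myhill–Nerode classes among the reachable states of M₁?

4

States {p5,p7,p8} cannot be reached from the start state, so discard them.
Initial partition by acceptance: {p3,p11} | {p1,p2,p4,p6,p9,p10}.
On input 1, block {p1,p2,p4,p6,p9,p10} splits into {p1,p2,p10} and {p4,p6,p9}.
Split {p1,p2,p10} by δ(·,0) → {p1,p2} and {p10}.
Stable partition: {p3,p11} | {p1,p2} | {p4,p6,p9} | {p10} — 4 equivalence classes.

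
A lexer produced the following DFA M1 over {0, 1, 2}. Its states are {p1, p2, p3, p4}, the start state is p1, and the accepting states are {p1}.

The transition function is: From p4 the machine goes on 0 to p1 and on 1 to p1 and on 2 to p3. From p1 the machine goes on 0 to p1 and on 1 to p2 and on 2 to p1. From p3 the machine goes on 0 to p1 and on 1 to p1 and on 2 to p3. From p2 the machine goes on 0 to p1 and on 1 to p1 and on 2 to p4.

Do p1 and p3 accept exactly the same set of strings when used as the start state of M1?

No

P0 = {p1} | {p2,p3,p4}.
Stable partition: {p1} | {p2,p3,p4} — 2 equivalence classes.
p1 and p3 end up in different blocks, so they are distinguishable. For instance, the string 'ε' is accepted from only p1.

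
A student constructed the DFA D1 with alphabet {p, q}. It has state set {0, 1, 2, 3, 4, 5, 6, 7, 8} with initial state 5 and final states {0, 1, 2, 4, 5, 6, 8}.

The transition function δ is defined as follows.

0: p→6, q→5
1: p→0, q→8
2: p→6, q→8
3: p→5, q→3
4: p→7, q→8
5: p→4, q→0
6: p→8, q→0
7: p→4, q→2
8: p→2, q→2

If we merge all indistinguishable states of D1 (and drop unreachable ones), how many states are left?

Reachable states from the start: {0,2,4,5,6,7,8}. Unreachable: {1,3} — drop them.
Initial partition by acceptance: {0,2,4,5,6,8} | {7}.
Split {0,2,4,5,6,8} by δ(·,p) → {0,2,5,6,8} and {4}.
On input p, block {0,2,5,6,8} splits into {0,2,6,8} and {5}.
Refine {0,2,6,8} on symbol q: members go to different blocks, giving {2,6,8} and {0}.
Split {2,6,8} by δ(·,q) → {2,8} and {6}.
Refine {2,8} on symbol p: members go to different blocks, giving {2} and {8}.
Stable partition: {2} | {7} | {4} | {5} | {0} | {6} | {8} — 7 equivalence classes.

7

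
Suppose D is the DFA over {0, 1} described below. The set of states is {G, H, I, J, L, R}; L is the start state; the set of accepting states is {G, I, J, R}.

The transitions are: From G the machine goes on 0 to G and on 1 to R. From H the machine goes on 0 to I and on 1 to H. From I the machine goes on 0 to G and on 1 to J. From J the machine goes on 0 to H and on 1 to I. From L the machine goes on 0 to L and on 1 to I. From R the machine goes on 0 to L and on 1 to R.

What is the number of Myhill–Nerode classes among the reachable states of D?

All states are reachable from the start state.
P0 = {G,I,J,R} | {H,L}.
Split {G,I,J,R} by δ(·,0) → {J,R} and {G,I}.
On input 1, block {J,R} splits into {J} and {R}.
On input 0, block {H,L} splits into {H} and {L}.
On input 1, block {G,I} splits into {I} and {G}.
Stable partition: {J} | {H} | {I} | {R} | {L} | {G} — 6 equivalence classes.

6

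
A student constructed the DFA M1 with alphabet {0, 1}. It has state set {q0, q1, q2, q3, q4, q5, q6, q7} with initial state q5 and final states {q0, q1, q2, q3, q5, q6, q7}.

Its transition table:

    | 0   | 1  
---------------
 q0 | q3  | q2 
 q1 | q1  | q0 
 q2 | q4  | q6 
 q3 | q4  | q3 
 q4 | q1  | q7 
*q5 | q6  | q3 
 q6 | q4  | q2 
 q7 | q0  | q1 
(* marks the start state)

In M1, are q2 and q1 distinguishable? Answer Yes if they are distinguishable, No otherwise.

Yes

P0 = {q0,q1,q2,q3,q5,q6,q7} | {q4}.
Split {q0,q1,q2,q3,q5,q6,q7} by δ(·,0) → {q0,q1,q5,q7} and {q2,q3,q6}.
On input 0, block {q0,q1,q5,q7} splits into {q0,q5} and {q1,q7}.
Refine {q1,q7} on symbol 0: members go to different blocks, giving {q1} and {q7}.
The partition is now stable with 5 blocks: {q0,q5} | {q4} | {q2,q3,q6} | {q1} | {q7}.
q2 and q1 end up in different blocks, so they are distinguishable. For instance, the string '0' is accepted from only q1.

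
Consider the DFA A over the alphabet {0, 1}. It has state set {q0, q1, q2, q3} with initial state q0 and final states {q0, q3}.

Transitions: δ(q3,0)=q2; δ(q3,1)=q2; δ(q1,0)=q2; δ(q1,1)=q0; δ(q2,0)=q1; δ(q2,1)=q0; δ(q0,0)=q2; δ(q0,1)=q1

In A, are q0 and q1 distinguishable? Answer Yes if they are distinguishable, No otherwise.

Reachable states from the start: {q0,q1,q2}. Unreachable: {q3} — drop them.
Start with accepting vs non-accepting: {q0} | {q1,q2}.
No further refinement is possible. Final partition (2 blocks): {q0} | {q1,q2}.
q0 and q1 end up in different blocks, so they are distinguishable. For instance, the string 'ε' is accepted from only q0.

Yes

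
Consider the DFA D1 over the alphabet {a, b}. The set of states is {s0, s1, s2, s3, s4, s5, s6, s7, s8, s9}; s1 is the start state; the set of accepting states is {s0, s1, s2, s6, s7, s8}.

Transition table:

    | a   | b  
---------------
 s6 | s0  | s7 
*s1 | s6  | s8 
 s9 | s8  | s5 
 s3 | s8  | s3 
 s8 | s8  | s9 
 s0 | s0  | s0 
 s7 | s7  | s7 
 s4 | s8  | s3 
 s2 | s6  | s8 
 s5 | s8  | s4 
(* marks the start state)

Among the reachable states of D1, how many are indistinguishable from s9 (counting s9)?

4

First remove the unreachable states {s2}; 9 states remain.
Start with accepting vs non-accepting: {s0,s1,s6,s7,s8} | {s3,s4,s5,s9}.
Split {s0,s1,s6,s7,s8} by δ(·,b) → {s0,s1,s6,s7} and {s8}.
Split {s0,s1,s6,s7} by δ(·,b) → {s0,s6,s7} and {s1}.
No further refinement is possible. Final partition (4 blocks): {s0,s6,s7} | {s3,s4,s5,s9} | {s8} | {s1}.
State s9 belongs to the block {s3,s4,s5,s9}, which has 4 states.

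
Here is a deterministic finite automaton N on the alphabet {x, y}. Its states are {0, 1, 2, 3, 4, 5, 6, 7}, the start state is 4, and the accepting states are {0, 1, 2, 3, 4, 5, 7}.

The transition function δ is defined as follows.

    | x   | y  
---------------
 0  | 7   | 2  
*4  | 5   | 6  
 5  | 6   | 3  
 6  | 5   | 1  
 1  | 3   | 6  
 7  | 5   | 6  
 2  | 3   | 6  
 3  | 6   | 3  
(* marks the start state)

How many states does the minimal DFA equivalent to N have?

States {0,2,7} cannot be reached from the start state, so discard them.
Initial partition by acceptance: {1,3,4,5} | {6}.
On input x, block {1,3,4,5} splits into {1,4} and {3,5}.
Stable partition: {1,4} | {6} | {3,5} — 3 equivalence classes.

3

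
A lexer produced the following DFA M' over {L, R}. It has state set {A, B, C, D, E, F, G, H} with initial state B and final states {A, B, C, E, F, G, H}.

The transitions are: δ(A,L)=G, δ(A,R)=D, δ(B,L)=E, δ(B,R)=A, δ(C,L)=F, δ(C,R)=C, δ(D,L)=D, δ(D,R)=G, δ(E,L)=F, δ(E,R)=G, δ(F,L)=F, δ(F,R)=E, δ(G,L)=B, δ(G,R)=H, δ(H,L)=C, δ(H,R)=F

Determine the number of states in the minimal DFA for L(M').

All states are reachable from the start state.
P0 = {A,B,C,E,F,G,H} | {D}.
Refine {A,B,C,E,F,G,H} on symbol R: members go to different blocks, giving {B,C,E,F,G,H} and {A}.
Split {B,C,E,F,G,H} by δ(·,R) → {C,E,F,G,H} and {B}.
On input L, block {C,E,F,G,H} splits into {C,E,F,H} and {G}.
Split {C,E,F,H} by δ(·,R) → {C,F,H} and {E}.
Split {C,F,H} by δ(·,R) → {C,H} and {F}.
Split {C,H} by δ(·,L) → {C} and {H}.
The partition is now stable with 8 blocks: {C} | {D} | {A} | {B} | {G} | {E} | {F} | {H}.

8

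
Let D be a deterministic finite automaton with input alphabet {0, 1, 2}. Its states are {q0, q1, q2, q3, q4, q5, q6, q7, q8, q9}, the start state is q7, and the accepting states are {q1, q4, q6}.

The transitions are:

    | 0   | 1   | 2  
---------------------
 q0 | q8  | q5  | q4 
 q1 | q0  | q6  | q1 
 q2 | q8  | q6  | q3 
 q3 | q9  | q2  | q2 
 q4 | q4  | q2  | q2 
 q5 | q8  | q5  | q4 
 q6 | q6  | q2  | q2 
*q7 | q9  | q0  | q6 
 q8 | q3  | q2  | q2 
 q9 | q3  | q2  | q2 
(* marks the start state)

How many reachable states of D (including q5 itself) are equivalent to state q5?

3

States {q1} cannot be reached from the start state, so discard them.
Start with accepting vs non-accepting: {q4,q6} | {q0,q2,q3,q5,q7,q8,q9}.
On input 1, block {q0,q2,q3,q5,q7,q8,q9} splits into {q0,q3,q5,q7,q8,q9} and {q2}.
Refine {q0,q3,q5,q7,q8,q9} on symbol 1: members go to different blocks, giving {q0,q5,q7} and {q3,q8,q9}.
Stable partition: {q4,q6} | {q0,q5,q7} | {q2} | {q3,q8,q9} — 4 equivalence classes.
State q5 belongs to the block {q0,q5,q7}, which has 3 states.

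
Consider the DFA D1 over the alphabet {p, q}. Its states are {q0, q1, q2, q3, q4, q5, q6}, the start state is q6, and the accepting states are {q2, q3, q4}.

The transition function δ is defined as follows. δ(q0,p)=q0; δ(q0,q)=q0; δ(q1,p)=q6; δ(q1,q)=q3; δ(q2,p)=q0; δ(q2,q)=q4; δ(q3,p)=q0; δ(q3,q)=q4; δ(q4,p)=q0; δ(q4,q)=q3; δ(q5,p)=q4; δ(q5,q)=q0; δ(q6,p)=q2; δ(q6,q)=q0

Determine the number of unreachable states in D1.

No path from q6 leads to q1, q5; the other 5 states are all reachable.

2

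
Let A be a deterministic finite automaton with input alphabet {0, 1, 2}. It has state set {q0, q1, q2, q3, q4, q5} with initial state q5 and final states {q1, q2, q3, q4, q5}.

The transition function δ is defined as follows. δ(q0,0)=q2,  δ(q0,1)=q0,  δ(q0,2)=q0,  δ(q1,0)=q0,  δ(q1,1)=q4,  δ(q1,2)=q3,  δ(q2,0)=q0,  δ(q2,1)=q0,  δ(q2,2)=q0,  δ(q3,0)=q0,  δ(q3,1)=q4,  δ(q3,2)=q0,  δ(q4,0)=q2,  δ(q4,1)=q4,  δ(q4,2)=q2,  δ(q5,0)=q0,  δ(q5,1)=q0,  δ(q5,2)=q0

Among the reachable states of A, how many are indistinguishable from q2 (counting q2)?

Reachable states from the start: {q0,q2,q5}. Unreachable: {q1,q3,q4} — drop them.
Initial partition by acceptance: {q2,q5} | {q0}.
The partition is now stable with 2 blocks: {q2,q5} | {q0}.
The equivalence class containing q2 is {q2,q5}, of size 2.

2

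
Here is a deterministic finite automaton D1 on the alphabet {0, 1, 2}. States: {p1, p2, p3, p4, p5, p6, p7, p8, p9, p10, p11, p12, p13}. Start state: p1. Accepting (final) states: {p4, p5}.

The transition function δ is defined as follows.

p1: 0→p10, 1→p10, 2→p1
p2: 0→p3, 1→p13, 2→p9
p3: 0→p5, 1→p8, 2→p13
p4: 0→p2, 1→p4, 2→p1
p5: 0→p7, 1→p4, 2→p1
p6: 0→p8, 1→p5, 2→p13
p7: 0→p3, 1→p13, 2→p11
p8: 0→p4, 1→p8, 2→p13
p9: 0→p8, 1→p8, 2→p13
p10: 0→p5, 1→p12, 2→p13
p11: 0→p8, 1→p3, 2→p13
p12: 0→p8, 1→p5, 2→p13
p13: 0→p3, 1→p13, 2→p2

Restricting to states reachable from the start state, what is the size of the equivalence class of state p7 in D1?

States {p6} cannot be reached from the start state, so discard them.
P0 = {p4,p5} | {p1,p2,p3,p7,p8,p9,p10,p11,p12,p13}.
Split {p1,p2,p3,p7,p8,p9,p10,p11,p12,p13} by δ(·,0) → {p1,p2,p7,p9,p11,p12,p13} and {p3,p8,p10}.
On input 1, block {p1,p2,p7,p9,p11,p12,p13} splits into {p1,p9,p11} and {p2,p7,p13} and {p12}.
On input 2, block {p1,p9,p11} splits into {p9,p11} and {p1}.
Split {p3,p8,p10} by δ(·,1) → {p3,p8} and {p10}.
On input 2, block {p2,p7,p13} splits into {p2,p7} and {p13}.
Stable partition: {p4,p5} | {p9,p11} | {p3,p8} | {p2,p7} | {p12} | {p1} | {p10} | {p13} — 8 equivalence classes.
State p7 belongs to the block {p2,p7}, which has 2 states.

2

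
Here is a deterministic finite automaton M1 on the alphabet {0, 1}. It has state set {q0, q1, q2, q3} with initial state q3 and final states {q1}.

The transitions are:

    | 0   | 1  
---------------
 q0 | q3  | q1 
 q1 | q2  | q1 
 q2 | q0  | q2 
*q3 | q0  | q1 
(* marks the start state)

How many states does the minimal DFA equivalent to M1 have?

Initial partition by acceptance: {q1} | {q0,q2,q3}.
On input 1, block {q0,q2,q3} splits into {q0,q3} and {q2}.
Stable partition: {q1} | {q0,q3} | {q2} — 3 equivalence classes.

3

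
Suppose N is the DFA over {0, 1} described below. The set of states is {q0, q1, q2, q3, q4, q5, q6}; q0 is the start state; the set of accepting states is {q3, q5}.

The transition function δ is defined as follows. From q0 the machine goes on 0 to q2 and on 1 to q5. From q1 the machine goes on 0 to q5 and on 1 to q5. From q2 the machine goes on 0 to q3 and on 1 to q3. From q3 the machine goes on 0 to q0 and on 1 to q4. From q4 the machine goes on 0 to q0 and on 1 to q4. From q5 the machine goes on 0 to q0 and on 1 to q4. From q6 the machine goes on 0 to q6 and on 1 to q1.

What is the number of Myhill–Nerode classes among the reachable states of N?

First remove the unreachable states {q1,q6}; 5 states remain.
P0 = {q3,q5} | {q0,q2,q4}.
On input 0, block {q0,q2,q4} splits into {q0,q4} and {q2}.
Refine {q0,q4} on symbol 0: members go to different blocks, giving {q0} and {q4}.
Stable partition: {q3,q5} | {q0} | {q2} | {q4} — 4 equivalence classes.

4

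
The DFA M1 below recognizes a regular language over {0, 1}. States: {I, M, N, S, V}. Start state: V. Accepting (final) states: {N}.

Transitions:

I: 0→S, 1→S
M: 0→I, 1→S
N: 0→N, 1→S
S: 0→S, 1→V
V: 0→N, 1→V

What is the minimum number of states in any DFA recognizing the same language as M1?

States {I,M} cannot be reached from the start state, so discard them.
Start with accepting vs non-accepting: {N} | {S,V}.
Refine {S,V} on symbol 0: members go to different blocks, giving {S} and {V}.
Stable partition: {N} | {S} | {V} — 3 equivalence classes.

3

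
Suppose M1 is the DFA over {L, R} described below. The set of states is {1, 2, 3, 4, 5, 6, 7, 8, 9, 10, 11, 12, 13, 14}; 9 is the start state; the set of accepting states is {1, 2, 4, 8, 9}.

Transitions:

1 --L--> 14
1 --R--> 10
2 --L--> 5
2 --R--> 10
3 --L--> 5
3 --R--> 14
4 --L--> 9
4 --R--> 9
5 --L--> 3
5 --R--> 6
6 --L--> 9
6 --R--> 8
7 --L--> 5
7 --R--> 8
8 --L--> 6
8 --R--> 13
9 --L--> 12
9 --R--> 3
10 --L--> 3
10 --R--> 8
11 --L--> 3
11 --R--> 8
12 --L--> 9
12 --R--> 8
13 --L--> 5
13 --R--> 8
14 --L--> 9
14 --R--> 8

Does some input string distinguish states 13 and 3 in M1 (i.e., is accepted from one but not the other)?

Yes

States {1,2,4,7,10,11} cannot be reached from the start state, so discard them.
Start with accepting vs non-accepting: {8,9} | {3,5,6,12,13,14}.
Split {3,5,6,12,13,14} by δ(·,L) → {3,5,13} and {6,12,14}.
Refine {3,5,13} on symbol R: members go to different blocks, giving {3,5} and {13}.
Split {8,9} by δ(·,R) → {8} and {9}.
Stable partition: {8} | {3,5} | {6,12,14} | {13} | {9} — 5 equivalence classes.
13 and 3 end up in different blocks, so they are distinguishable. For instance, the string 'R' is accepted from only 13.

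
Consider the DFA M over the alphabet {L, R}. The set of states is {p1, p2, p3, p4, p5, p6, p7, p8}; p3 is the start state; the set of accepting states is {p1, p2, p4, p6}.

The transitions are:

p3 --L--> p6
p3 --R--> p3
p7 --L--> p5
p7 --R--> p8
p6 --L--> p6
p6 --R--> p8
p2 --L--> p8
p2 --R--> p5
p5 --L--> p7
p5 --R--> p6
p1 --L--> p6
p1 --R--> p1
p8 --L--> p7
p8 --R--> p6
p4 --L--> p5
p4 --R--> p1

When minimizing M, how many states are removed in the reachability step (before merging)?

No path from p3 leads to p1, p2, p4; the other 5 states are all reachable.

3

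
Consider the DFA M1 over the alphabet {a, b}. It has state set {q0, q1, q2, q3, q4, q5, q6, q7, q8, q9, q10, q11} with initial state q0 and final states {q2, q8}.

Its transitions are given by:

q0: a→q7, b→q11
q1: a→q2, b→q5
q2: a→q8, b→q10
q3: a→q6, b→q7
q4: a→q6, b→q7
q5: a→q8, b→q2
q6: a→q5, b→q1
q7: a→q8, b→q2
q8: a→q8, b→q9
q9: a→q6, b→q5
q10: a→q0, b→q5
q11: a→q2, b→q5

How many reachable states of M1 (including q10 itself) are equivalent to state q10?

2

Reachable states from the start: {q0,q1,q2,q5,q6,q7,q8,q9,q10,q11}. Unreachable: {q3,q4} — drop them.
P0 = {q2,q8} | {q0,q1,q5,q6,q7,q9,q10,q11}.
On input a, block {q0,q1,q5,q6,q7,q9,q10,q11} splits into {q0,q6,q9,q10} and {q1,q5,q7,q11}.
On input a, block {q0,q6,q9,q10} splits into {q0,q6} and {q9,q10}.
Split {q1,q5,q7,q11} by δ(·,b) → {q1,q11} and {q5,q7}.
The partition is now stable with 5 blocks: {q2,q8} | {q0,q6} | {q1,q11} | {q9,q10} | {q5,q7}.
The equivalence class containing q10 is {q9,q10}, of size 2.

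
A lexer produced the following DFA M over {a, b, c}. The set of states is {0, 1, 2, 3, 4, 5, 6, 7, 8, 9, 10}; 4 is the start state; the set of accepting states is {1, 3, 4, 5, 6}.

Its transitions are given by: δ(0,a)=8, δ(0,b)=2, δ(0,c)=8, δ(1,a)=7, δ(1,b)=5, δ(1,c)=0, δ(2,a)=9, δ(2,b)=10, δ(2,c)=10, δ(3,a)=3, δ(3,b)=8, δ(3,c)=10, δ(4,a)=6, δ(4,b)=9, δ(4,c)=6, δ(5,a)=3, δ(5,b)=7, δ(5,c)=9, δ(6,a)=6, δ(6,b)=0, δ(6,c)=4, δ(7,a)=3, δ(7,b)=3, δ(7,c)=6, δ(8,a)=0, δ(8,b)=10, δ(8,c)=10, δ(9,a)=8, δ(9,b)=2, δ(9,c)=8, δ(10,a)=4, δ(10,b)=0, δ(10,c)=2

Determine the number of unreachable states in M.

4

Starting at 4 and following transitions, the reachable set is {0, 2, 4, 6, 8, 9, 10}. That leaves 1, 3, 5, 7 unreachable — 4 in total.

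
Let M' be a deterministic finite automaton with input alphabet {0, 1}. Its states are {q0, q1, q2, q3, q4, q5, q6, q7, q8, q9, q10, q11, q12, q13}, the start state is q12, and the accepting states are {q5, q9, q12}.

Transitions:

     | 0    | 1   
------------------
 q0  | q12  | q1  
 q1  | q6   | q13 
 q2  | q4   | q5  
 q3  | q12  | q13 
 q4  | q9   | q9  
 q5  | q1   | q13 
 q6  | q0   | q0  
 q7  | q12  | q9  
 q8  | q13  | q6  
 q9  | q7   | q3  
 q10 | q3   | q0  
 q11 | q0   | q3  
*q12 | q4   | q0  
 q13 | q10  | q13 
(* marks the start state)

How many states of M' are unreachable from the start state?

BFS from q12 reaches {q0, q1, q3, q4, q6, q7, q9, q10, q12, q13}; the 4 state(s) q2, q5, q8, q11 are never visited.

4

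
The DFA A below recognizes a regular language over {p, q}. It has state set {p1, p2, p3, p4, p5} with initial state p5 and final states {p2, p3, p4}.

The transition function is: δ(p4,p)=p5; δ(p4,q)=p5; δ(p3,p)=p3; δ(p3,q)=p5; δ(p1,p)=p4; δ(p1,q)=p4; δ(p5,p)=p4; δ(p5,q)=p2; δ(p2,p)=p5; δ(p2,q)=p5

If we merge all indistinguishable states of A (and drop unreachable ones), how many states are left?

Reachable states from the start: {p2,p4,p5}. Unreachable: {p1,p3} — drop them.
Start with accepting vs non-accepting: {p2,p4} | {p5}.
No further refinement is possible. Final partition (2 blocks): {p2,p4} | {p5}.

2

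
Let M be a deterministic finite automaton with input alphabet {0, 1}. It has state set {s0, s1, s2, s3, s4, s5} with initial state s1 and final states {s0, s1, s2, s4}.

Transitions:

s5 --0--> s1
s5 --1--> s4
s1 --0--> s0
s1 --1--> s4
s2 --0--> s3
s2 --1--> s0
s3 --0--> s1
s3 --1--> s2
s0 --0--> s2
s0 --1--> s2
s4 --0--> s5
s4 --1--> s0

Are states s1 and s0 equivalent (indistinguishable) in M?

No

P0 = {s0,s1,s2,s4} | {s3,s5}.
Refine {s0,s1,s2,s4} on symbol 0: members go to different blocks, giving {s0,s1} and {s2,s4}.
On input 0, block {s0,s1} splits into {s0} and {s1}.
The partition is now stable with 4 blocks: {s0} | {s3,s5} | {s2,s4} | {s1}.
s1 and s0 end up in different blocks, so they are distinguishable. For instance, the string '00' is accepted from only s1.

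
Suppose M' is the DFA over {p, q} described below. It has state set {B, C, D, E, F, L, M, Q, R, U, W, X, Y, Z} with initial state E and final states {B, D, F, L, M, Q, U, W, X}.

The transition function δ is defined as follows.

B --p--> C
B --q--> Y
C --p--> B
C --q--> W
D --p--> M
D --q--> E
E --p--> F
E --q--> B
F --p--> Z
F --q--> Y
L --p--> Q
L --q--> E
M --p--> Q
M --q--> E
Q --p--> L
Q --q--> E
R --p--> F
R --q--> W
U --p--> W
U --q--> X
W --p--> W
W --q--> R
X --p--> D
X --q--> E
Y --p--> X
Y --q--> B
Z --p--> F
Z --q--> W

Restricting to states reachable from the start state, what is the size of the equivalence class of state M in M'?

First remove the unreachable states {U}; 13 states remain.
Start with accepting vs non-accepting: {B,D,F,L,M,Q,W,X} | {C,E,R,Y,Z}.
Refine {B,D,F,L,M,Q,W,X} on symbol p: members go to different blocks, giving {D,L,M,Q,W,X} and {B,F}.
On input p, block {C,E,R,Y,Z} splits into {C,E,R,Z} and {Y}.
On input q, block {C,E,R,Z} splits into {C,R,Z} and {E}.
Split {D,L,M,Q,W,X} by δ(·,q) → {D,L,M,Q,X} and {W}.
Stable partition: {D,L,M,Q,X} | {C,R,Z} | {B,F} | {Y} | {E} | {W} — 6 equivalence classes.
State M belongs to the block {D,L,M,Q,X}, which has 5 states.

5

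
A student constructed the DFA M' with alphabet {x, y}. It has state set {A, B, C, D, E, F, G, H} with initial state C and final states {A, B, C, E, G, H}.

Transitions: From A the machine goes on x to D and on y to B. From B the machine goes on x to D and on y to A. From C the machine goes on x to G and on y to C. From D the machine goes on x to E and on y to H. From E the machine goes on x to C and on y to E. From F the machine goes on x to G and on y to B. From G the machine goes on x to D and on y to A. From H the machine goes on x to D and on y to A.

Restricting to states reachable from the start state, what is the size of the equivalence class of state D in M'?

1

States {F} cannot be reached from the start state, so discard them.
Initial partition by acceptance: {A,B,C,E,G,H} | {D}.
Split {A,B,C,E,G,H} by δ(·,x) → {A,B,G,H} and {C,E}.
On input x, block {C,E} splits into {C} and {E}.
No further refinement is possible. Final partition (4 blocks): {A,B,G,H} | {D} | {C} | {E}.
State D belongs to the block {D}, which has 1 states.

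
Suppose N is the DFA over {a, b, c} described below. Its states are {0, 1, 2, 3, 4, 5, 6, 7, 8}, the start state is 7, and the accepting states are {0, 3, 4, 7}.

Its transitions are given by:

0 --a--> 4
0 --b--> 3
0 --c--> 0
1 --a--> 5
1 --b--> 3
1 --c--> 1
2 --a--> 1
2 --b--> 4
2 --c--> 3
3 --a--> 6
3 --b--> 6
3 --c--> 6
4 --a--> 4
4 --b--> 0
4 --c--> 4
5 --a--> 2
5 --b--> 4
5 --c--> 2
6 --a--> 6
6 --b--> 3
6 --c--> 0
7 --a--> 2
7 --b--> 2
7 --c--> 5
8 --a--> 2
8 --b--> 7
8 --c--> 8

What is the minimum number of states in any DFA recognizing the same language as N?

8

Reachable states from the start: {0,1,2,3,4,5,6,7}. Unreachable: {8} — drop them.
Start with accepting vs non-accepting: {0,3,4,7} | {1,2,5,6}.
On input a, block {0,3,4,7} splits into {0,4} and {3,7}.
Refine {0,4} on symbol b: members go to different blocks, giving {0} and {4}.
Split {1,2,5,6} by δ(·,b) → {1,6} and {2,5}.
Split {1,6} by δ(·,a) → {1} and {6}.
Split {3,7} by δ(·,a) → {3} and {7}.
Refine {2,5} on symbol a: members go to different blocks, giving {2} and {5}.
The partition is now stable with 8 blocks: {0} | {1} | {3} | {4} | {2} | {6} | {7} | {5}.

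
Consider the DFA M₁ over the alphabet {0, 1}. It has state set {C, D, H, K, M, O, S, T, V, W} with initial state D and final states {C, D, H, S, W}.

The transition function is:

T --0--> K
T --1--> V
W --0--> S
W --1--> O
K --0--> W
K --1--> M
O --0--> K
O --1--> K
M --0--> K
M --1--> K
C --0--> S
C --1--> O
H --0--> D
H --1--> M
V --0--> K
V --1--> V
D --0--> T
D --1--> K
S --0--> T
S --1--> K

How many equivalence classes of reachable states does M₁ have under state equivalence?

States {C,H} cannot be reached from the start state, so discard them.
Start with accepting vs non-accepting: {D,S,W} | {K,M,O,T,V}.
Refine {D,S,W} on symbol 0: members go to different blocks, giving {D,S} and {W}.
Split {K,M,O,T,V} by δ(·,0) → {M,O,T,V} and {K}.
Split {M,O,T,V} by δ(·,1) → {M,O} and {T,V}.
The partition is now stable with 5 blocks: {D,S} | {M,O} | {W} | {K} | {T,V}.

5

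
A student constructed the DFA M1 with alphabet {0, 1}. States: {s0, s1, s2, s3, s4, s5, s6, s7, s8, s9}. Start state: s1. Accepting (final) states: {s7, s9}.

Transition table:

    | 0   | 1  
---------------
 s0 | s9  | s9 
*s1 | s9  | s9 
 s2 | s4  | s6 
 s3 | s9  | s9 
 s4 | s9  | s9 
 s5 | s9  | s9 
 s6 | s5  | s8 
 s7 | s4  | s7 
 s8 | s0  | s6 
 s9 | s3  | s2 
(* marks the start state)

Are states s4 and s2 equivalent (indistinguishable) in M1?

No

First remove the unreachable states {s7}; 9 states remain.
Start with accepting vs non-accepting: {s9} | {s0,s1,s2,s3,s4,s5,s6,s8}.
Split {s0,s1,s2,s3,s4,s5,s6,s8} by δ(·,0) → {s0,s1,s3,s4,s5} and {s2,s6,s8}.
No further refinement is possible. Final partition (3 blocks): {s9} | {s0,s1,s3,s4,s5} | {s2,s6,s8}.
s4 and s2 end up in different blocks, so they are distinguishable. For instance, the string '0' is accepted from only s4.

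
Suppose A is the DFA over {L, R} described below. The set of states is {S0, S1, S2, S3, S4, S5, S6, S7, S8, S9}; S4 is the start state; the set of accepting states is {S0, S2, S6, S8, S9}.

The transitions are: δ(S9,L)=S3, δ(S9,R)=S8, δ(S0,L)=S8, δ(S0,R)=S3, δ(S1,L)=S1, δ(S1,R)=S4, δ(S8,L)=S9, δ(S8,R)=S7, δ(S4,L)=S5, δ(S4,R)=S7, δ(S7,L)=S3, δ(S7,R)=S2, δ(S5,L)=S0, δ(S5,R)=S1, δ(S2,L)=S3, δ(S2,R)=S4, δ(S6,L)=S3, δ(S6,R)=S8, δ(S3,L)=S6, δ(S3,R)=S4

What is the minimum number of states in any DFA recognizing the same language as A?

9

All states are reachable from the start state.
Start with accepting vs non-accepting: {S0,S2,S6,S8,S9} | {S1,S3,S4,S5,S7}.
On input L, block {S0,S2,S6,S8,S9} splits into {S2,S6,S9} and {S0,S8}.
Split {S2,S6,S9} by δ(·,R) → {S6,S9} and {S2}.
Split {S1,S3,S4,S5,S7} by δ(·,L) → {S1,S4,S7} and {S3} and {S5}.
Refine {S1,S4,S7} on symbol L: members go to different blocks, giving {S1} and {S4} and {S7}.
Refine {S0,S8} on symbol L: members go to different blocks, giving {S0} and {S8}.
The partition is now stable with 9 blocks: {S6,S9} | {S1} | {S0} | {S2} | {S3} | {S5} | {S4} | {S7} | {S8}.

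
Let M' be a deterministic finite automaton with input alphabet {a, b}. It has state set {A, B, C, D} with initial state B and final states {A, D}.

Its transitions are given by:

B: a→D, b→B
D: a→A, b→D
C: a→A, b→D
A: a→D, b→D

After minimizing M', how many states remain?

2

States {C} cannot be reached from the start state, so discard them.
Start with accepting vs non-accepting: {A,D} | {B}.
Stable partition: {A,D} | {B} — 2 equivalence classes.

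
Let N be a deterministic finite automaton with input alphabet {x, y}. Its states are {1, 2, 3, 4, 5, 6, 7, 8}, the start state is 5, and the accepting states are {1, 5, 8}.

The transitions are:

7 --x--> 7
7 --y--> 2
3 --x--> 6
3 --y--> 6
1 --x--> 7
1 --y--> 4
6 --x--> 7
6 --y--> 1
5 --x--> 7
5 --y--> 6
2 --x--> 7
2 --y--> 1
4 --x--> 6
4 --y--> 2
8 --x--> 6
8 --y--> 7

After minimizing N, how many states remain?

Reachable states from the start: {1,2,4,5,6,7}. Unreachable: {3,8} — drop them.
P0 = {1,5} | {2,4,6,7}.
On input y, block {2,4,6,7} splits into {2,6} and {4,7}.
Split {1,5} by δ(·,y) → {1} and {5}.
Refine {4,7} on symbol x: members go to different blocks, giving {4} and {7}.
No further refinement is possible. Final partition (5 blocks): {1} | {2,6} | {4} | {5} | {7}.

5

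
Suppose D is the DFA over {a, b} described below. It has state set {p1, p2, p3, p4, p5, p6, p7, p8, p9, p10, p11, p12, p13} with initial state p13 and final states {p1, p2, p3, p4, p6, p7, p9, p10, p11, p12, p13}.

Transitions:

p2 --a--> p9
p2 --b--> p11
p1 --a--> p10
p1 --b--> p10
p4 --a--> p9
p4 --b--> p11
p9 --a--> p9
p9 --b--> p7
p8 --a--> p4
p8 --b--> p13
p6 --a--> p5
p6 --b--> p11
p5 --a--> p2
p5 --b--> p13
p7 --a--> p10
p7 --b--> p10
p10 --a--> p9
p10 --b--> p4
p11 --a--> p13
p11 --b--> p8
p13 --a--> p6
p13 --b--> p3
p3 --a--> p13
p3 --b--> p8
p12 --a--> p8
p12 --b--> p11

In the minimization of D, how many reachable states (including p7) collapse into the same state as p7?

1

States {p1,p12} cannot be reached from the start state, so discard them.
Initial partition by acceptance: {p2,p3,p4,p6,p7,p9,p10,p11,p13} | {p5,p8}.
Split {p2,p3,p4,p6,p7,p9,p10,p11,p13} by δ(·,a) → {p2,p3,p4,p7,p9,p10,p11,p13} and {p6}.
Refine {p2,p3,p4,p7,p9,p10,p11,p13} on symbol a: members go to different blocks, giving {p2,p3,p4,p7,p9,p10,p11} and {p13}.
On input a, block {p2,p3,p4,p7,p9,p10,p11} splits into {p2,p4,p7,p9,p10} and {p3,p11}.
On input b, block {p2,p4,p7,p9,p10} splits into {p7,p9,p10} and {p2,p4}.
Split {p7,p9,p10} by δ(·,b) → {p7,p9} and {p10}.
Split {p7,p9} by δ(·,a) → {p7} and {p9}.
Stable partition: {p7} | {p5,p8} | {p6} | {p13} | {p3,p11} | {p2,p4} | {p10} | {p9} — 8 equivalence classes.
State p7 belongs to the block {p7}, which has 1 states.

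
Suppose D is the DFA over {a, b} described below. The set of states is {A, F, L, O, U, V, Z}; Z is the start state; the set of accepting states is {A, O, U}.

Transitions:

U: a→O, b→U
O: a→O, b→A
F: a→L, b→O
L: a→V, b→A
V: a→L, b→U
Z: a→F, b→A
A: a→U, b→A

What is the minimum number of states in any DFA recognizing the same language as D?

2

Start with accepting vs non-accepting: {A,O,U} | {F,L,V,Z}.
Stable partition: {A,O,U} | {F,L,V,Z} — 2 equivalence classes.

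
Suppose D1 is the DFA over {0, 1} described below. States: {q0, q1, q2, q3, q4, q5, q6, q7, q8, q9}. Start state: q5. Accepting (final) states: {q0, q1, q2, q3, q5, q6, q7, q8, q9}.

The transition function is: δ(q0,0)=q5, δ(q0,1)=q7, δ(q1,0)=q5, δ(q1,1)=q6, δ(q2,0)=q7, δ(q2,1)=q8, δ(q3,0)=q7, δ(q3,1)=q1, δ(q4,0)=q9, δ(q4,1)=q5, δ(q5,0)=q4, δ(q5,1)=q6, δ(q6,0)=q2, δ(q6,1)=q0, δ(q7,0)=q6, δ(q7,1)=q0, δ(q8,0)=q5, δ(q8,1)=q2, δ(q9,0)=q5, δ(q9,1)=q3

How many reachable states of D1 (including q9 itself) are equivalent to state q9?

P0 = {q0,q1,q2,q3,q5,q6,q7,q8,q9} | {q4}.
Refine {q0,q1,q2,q3,q5,q6,q7,q8,q9} on symbol 0: members go to different blocks, giving {q0,q1,q2,q3,q6,q7,q8,q9} and {q5}.
Refine {q0,q1,q2,q3,q6,q7,q8,q9} on symbol 0: members go to different blocks, giving {q0,q1,q8,q9} and {q2,q3,q6,q7}.
No further refinement is possible. Final partition (4 blocks): {q0,q1,q8,q9} | {q4} | {q5} | {q2,q3,q6,q7}.
The equivalence class containing q9 is {q0,q1,q8,q9}, of size 4.

4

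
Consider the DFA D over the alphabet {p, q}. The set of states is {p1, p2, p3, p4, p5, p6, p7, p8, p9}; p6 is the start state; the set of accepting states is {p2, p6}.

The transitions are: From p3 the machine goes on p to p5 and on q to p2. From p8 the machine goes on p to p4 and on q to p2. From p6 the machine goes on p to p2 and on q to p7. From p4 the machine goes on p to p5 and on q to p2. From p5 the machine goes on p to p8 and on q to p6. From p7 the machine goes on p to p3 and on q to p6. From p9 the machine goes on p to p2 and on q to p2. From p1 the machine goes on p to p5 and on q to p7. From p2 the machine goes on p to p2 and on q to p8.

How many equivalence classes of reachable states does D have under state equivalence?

2

Reachable states from the start: {p2,p3,p4,p5,p6,p7,p8}. Unreachable: {p1,p9} — drop them.
Start with accepting vs non-accepting: {p2,p6} | {p3,p4,p5,p7,p8}.
No further refinement is possible. Final partition (2 blocks): {p2,p6} | {p3,p4,p5,p7,p8}.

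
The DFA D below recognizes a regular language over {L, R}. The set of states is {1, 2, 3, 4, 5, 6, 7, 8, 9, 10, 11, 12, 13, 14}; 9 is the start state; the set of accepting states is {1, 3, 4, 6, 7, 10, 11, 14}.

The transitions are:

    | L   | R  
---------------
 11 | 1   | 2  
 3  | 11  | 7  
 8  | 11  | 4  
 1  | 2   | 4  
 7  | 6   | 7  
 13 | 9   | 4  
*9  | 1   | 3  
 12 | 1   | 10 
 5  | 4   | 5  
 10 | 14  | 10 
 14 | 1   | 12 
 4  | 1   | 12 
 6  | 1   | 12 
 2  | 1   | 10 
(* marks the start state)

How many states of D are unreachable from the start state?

3

No path from 9 leads to 5, 8, 13; the other 11 states are all reachable.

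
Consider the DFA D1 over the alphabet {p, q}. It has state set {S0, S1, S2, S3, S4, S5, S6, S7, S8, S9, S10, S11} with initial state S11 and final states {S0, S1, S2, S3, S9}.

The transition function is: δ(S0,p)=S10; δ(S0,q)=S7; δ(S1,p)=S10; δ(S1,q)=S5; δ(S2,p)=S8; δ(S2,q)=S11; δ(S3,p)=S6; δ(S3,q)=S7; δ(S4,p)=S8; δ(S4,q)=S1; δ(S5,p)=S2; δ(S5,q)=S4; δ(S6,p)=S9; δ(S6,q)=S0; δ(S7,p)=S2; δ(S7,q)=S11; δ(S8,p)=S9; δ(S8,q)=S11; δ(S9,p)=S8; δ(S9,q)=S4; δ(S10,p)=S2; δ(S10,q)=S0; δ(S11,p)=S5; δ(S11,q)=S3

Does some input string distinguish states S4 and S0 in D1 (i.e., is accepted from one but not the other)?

Every state is reachable, so we keep all 12.
P0 = {S0,S1,S2,S3,S9} | {S4,S5,S6,S7,S8,S10,S11}.
Refine {S4,S5,S6,S7,S8,S10,S11} on symbol p: members go to different blocks, giving {S5,S6,S7,S8,S10} and {S4,S11}.
Refine {S0,S1,S2,S3,S9} on symbol q: members go to different blocks, giving {S0,S1,S3} and {S2,S9}.
On input q, block {S5,S6,S7,S8,S10} splits into {S5,S7,S8} and {S6,S10}.
The partition is now stable with 5 blocks: {S0,S1,S3} | {S5,S7,S8} | {S4,S11} | {S2,S9} | {S6,S10}.
S4 and S0 end up in different blocks, so they are distinguishable. For instance, the string 'ε' is accepted from only S0.

Yes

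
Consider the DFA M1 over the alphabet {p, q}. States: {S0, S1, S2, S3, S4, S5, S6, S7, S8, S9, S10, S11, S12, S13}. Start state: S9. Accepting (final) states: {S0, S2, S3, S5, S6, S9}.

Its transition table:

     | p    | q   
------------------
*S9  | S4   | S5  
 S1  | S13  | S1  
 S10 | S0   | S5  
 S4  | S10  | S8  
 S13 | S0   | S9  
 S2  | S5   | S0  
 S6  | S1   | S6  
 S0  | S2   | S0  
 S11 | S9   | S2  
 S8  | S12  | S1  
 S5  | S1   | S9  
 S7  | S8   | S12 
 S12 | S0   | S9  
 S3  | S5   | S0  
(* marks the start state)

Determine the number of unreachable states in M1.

4

Starting at S9 and following transitions, the reachable set is {S0, S1, S2, S4, S5, S8, S9, S10, S12, S13}. That leaves S3, S6, S7, S11 unreachable — 4 in total.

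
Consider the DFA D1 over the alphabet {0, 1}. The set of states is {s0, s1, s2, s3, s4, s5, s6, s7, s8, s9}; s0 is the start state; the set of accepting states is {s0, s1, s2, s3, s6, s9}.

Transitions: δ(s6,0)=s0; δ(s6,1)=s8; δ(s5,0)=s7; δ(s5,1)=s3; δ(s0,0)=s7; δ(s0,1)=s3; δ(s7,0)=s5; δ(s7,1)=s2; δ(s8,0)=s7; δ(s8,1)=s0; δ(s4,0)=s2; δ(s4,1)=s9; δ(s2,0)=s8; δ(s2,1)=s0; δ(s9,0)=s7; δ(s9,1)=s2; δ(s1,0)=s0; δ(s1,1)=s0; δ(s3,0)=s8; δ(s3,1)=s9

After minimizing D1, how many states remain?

States {s1,s4,s6} cannot be reached from the start state, so discard them.
P0 = {s0,s2,s3,s9} | {s5,s7,s8}.
The partition is now stable with 2 blocks: {s0,s2,s3,s9} | {s5,s7,s8}.

2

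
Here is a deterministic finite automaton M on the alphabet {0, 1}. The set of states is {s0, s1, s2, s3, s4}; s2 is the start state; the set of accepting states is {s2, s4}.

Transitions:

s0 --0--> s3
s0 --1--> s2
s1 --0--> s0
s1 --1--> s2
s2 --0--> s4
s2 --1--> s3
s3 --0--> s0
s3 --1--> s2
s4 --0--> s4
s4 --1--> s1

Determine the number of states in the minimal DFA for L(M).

Start with accepting vs non-accepting: {s2,s4} | {s0,s1,s3}.
Stable partition: {s2,s4} | {s0,s1,s3} — 2 equivalence classes.

2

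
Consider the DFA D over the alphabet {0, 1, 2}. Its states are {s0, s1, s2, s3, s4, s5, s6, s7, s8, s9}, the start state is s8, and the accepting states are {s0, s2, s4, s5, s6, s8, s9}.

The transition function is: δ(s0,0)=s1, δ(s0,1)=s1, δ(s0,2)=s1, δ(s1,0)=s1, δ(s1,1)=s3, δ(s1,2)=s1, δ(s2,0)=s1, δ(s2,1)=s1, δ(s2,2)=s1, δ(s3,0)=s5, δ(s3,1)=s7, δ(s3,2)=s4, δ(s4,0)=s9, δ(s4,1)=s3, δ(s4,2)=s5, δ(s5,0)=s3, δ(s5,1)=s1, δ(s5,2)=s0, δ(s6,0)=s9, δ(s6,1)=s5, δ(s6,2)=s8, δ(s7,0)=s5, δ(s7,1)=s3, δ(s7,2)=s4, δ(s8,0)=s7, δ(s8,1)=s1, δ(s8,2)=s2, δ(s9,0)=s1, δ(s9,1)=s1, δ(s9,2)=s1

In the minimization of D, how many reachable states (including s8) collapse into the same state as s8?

States {s6} cannot be reached from the start state, so discard them.
Start with accepting vs non-accepting: {s0,s2,s4,s5,s8,s9} | {s1,s3,s7}.
On input 0, block {s0,s2,s4,s5,s8,s9} splits into {s0,s2,s5,s8,s9} and {s4}.
Split {s0,s2,s5,s8,s9} by δ(·,2) → {s0,s2,s9} and {s5,s8}.
Split {s1,s3,s7} by δ(·,0) → {s3,s7} and {s1}.
Stable partition: {s0,s2,s9} | {s3,s7} | {s4} | {s5,s8} | {s1} — 5 equivalence classes.
State s8 belongs to the block {s5,s8}, which has 2 states.

2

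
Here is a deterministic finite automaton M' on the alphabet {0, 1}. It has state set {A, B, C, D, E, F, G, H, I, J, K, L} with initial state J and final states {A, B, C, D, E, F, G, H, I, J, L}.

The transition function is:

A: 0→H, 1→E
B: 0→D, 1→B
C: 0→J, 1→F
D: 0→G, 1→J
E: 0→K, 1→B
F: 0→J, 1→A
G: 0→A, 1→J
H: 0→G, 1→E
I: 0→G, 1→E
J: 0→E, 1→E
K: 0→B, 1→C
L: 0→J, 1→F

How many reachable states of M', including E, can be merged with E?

1

States {I,L} cannot be reached from the start state, so discard them.
Start with accepting vs non-accepting: {A,B,C,D,E,F,G,H,J} | {K}.
Split {A,B,C,D,E,F,G,H,J} by δ(·,0) → {A,B,C,D,F,G,H,J} and {E}.
On input 0, block {A,B,C,D,F,G,H,J} splits into {A,B,C,D,F,G,H} and {J}.
Split {A,B,C,D,F,G,H} by δ(·,0) → {A,B,D,G,H} and {C,F}.
On input 1, block {A,B,D,G,H} splits into {A,H} and {D,G} and {B}.
On input 0, block {A,H} splits into {A} and {H}.
Refine {C,F} on symbol 1: members go to different blocks, giving {C} and {F}.
On input 0, block {D,G} splits into {D} and {G}.
Stable partition: {A} | {K} | {E} | {J} | {C} | {D} | {B} | {H} | {F} | {G} — 10 equivalence classes.
The equivalence class containing E is {E}, of size 1.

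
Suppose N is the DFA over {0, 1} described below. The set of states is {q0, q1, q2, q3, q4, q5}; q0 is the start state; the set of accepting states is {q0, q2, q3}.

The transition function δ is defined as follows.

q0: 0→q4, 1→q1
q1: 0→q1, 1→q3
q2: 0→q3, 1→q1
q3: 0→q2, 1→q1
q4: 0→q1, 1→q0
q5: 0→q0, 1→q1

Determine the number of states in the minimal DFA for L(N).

4

First remove the unreachable states {q5}; 5 states remain.
Initial partition by acceptance: {q0,q2,q3} | {q1,q4}.
Refine {q0,q2,q3} on symbol 0: members go to different blocks, giving {q2,q3} and {q0}.
On input 1, block {q1,q4} splits into {q1} and {q4}.
The partition is now stable with 4 blocks: {q2,q3} | {q1} | {q0} | {q4}.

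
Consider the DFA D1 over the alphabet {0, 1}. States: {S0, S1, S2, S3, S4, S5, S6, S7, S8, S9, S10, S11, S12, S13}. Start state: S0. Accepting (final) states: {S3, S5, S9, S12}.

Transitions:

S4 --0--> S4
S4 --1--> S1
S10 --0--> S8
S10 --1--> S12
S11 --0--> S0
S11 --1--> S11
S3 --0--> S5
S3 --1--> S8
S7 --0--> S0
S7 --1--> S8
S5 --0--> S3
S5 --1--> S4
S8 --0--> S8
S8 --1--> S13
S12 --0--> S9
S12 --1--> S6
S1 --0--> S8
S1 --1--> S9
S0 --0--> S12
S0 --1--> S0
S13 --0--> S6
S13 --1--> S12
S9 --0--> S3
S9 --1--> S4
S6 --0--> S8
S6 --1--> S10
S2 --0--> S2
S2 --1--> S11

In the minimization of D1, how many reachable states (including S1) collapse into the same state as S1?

3

First remove the unreachable states {S2,S7,S11}; 11 states remain.
Initial partition by acceptance: {S3,S5,S9,S12} | {S0,S1,S4,S6,S8,S10,S13}.
Split {S0,S1,S4,S6,S8,S10,S13} by δ(·,0) → {S1,S4,S6,S8,S10,S13} and {S0}.
Refine {S1,S4,S6,S8,S10,S13} on symbol 1: members go to different blocks, giving {S1,S10,S13} and {S4,S6,S8}.
No further refinement is possible. Final partition (4 blocks): {S3,S5,S9,S12} | {S1,S10,S13} | {S0} | {S4,S6,S8}.
The equivalence class containing S1 is {S1,S10,S13}, of size 3.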